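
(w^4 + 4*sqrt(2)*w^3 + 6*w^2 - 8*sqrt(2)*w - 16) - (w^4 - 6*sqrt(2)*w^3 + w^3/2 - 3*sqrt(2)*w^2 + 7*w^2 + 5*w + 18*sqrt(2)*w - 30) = -w^3/2 + 10*sqrt(2)*w^3 - w^2 + 3*sqrt(2)*w^2 - 26*sqrt(2)*w - 5*w + 14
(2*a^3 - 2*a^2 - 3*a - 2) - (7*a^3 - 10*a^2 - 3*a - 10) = -5*a^3 + 8*a^2 + 8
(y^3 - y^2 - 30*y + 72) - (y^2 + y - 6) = y^3 - 2*y^2 - 31*y + 78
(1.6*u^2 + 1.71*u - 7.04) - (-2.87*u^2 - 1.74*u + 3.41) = 4.47*u^2 + 3.45*u - 10.45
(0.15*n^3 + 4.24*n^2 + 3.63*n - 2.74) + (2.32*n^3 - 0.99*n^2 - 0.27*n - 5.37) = 2.47*n^3 + 3.25*n^2 + 3.36*n - 8.11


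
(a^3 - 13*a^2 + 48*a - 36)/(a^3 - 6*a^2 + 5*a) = (a^2 - 12*a + 36)/(a*(a - 5))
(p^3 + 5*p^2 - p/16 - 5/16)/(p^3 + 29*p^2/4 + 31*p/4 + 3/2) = (4*p^2 + 19*p - 5)/(4*(p^2 + 7*p + 6))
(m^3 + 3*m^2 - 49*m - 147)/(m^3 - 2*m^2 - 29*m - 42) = (m + 7)/(m + 2)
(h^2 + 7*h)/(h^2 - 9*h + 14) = h*(h + 7)/(h^2 - 9*h + 14)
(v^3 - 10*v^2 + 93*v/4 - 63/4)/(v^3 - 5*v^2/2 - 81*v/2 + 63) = (v - 3/2)/(v + 6)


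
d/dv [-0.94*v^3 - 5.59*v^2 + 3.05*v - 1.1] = -2.82*v^2 - 11.18*v + 3.05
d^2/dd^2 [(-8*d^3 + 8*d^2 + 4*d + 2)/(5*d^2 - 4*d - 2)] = 4*(26*d^3 + 99*d^2 - 48*d + 26)/(125*d^6 - 300*d^5 + 90*d^4 + 176*d^3 - 36*d^2 - 48*d - 8)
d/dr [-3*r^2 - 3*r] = -6*r - 3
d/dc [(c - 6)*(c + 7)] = 2*c + 1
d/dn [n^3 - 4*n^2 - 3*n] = 3*n^2 - 8*n - 3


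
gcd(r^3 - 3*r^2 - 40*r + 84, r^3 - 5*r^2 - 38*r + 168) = r^2 - r - 42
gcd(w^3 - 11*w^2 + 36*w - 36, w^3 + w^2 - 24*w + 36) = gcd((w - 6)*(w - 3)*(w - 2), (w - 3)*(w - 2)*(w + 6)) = w^2 - 5*w + 6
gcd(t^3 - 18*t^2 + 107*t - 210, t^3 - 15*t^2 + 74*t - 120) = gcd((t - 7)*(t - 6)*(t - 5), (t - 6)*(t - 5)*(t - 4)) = t^2 - 11*t + 30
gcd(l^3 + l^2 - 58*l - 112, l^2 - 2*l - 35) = 1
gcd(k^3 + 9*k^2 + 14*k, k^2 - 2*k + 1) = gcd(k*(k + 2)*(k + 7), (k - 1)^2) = 1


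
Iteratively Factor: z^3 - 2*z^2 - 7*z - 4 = (z + 1)*(z^2 - 3*z - 4) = (z - 4)*(z + 1)*(z + 1)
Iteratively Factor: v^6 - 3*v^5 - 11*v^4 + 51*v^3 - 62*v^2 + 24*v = (v)*(v^5 - 3*v^4 - 11*v^3 + 51*v^2 - 62*v + 24) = v*(v - 1)*(v^4 - 2*v^3 - 13*v^2 + 38*v - 24) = v*(v - 3)*(v - 1)*(v^3 + v^2 - 10*v + 8) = v*(v - 3)*(v - 1)^2*(v^2 + 2*v - 8) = v*(v - 3)*(v - 2)*(v - 1)^2*(v + 4)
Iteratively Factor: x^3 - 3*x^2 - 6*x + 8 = (x - 4)*(x^2 + x - 2) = (x - 4)*(x + 2)*(x - 1)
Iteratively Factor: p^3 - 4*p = (p - 2)*(p^2 + 2*p) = (p - 2)*(p + 2)*(p)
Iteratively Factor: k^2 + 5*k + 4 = (k + 1)*(k + 4)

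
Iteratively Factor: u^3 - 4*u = (u - 2)*(u^2 + 2*u) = u*(u - 2)*(u + 2)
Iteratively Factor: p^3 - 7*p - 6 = (p - 3)*(p^2 + 3*p + 2) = (p - 3)*(p + 2)*(p + 1)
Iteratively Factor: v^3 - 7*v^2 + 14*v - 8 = (v - 4)*(v^2 - 3*v + 2) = (v - 4)*(v - 1)*(v - 2)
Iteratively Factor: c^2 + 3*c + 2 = (c + 2)*(c + 1)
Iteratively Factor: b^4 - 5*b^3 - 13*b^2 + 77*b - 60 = (b - 3)*(b^3 - 2*b^2 - 19*b + 20) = (b - 5)*(b - 3)*(b^2 + 3*b - 4) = (b - 5)*(b - 3)*(b + 4)*(b - 1)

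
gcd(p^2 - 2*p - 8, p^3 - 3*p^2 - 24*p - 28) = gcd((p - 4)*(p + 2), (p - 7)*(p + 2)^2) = p + 2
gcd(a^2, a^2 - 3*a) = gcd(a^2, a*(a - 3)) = a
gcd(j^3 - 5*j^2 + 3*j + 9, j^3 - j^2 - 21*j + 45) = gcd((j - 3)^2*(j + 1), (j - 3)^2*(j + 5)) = j^2 - 6*j + 9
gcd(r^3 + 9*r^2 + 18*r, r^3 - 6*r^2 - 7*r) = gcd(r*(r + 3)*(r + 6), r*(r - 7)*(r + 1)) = r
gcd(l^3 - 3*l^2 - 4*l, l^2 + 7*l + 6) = l + 1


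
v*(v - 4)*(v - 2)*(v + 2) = v^4 - 4*v^3 - 4*v^2 + 16*v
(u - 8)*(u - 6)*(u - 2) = u^3 - 16*u^2 + 76*u - 96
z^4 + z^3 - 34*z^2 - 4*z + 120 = (z - 5)*(z - 2)*(z + 2)*(z + 6)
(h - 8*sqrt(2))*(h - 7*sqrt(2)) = h^2 - 15*sqrt(2)*h + 112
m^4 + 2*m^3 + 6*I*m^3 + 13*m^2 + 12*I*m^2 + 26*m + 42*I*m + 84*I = (m + 2)*(m - 3*I)*(m + 2*I)*(m + 7*I)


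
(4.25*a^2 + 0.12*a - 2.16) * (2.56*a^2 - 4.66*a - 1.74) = 10.88*a^4 - 19.4978*a^3 - 13.4838*a^2 + 9.8568*a + 3.7584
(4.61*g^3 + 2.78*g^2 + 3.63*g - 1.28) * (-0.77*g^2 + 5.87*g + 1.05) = -3.5497*g^5 + 24.9201*g^4 + 18.364*g^3 + 25.2127*g^2 - 3.7021*g - 1.344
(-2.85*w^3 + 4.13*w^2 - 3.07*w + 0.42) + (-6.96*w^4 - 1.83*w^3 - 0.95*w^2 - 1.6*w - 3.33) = -6.96*w^4 - 4.68*w^3 + 3.18*w^2 - 4.67*w - 2.91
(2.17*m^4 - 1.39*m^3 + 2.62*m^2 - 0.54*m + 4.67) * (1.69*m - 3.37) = 3.6673*m^5 - 9.662*m^4 + 9.1121*m^3 - 9.742*m^2 + 9.7121*m - 15.7379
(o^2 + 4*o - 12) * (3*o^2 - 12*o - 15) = 3*o^4 - 99*o^2 + 84*o + 180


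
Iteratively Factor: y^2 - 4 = (y - 2)*(y + 2)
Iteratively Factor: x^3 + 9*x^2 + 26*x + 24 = (x + 3)*(x^2 + 6*x + 8) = (x + 2)*(x + 3)*(x + 4)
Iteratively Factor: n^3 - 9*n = (n - 3)*(n^2 + 3*n) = n*(n - 3)*(n + 3)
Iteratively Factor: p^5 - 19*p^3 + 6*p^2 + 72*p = (p - 3)*(p^4 + 3*p^3 - 10*p^2 - 24*p) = p*(p - 3)*(p^3 + 3*p^2 - 10*p - 24) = p*(p - 3)*(p + 4)*(p^2 - p - 6) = p*(p - 3)*(p + 2)*(p + 4)*(p - 3)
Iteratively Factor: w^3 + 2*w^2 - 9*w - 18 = (w + 3)*(w^2 - w - 6) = (w - 3)*(w + 3)*(w + 2)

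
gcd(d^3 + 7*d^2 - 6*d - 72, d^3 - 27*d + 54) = d^2 + 3*d - 18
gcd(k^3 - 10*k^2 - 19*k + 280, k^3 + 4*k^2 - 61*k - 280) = k^2 - 3*k - 40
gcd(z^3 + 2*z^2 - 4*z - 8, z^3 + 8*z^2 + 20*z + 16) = z^2 + 4*z + 4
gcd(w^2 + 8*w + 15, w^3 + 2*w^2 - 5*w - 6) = w + 3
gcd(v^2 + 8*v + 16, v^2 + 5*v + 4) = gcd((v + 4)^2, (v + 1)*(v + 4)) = v + 4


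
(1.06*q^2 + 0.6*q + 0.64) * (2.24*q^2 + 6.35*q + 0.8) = 2.3744*q^4 + 8.075*q^3 + 6.0916*q^2 + 4.544*q + 0.512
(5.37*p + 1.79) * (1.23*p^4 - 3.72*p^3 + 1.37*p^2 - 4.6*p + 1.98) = 6.6051*p^5 - 17.7747*p^4 + 0.6981*p^3 - 22.2497*p^2 + 2.3986*p + 3.5442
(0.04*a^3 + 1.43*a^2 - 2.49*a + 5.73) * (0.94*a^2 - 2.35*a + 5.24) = 0.0376*a^5 + 1.2502*a^4 - 5.4915*a^3 + 18.7309*a^2 - 26.5131*a + 30.0252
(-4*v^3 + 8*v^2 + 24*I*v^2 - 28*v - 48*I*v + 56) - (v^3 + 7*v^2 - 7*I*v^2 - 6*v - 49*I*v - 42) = -5*v^3 + v^2 + 31*I*v^2 - 22*v + I*v + 98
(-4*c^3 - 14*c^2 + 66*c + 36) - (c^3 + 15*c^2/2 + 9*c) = -5*c^3 - 43*c^2/2 + 57*c + 36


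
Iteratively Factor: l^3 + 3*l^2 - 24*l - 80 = (l + 4)*(l^2 - l - 20) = (l + 4)^2*(l - 5)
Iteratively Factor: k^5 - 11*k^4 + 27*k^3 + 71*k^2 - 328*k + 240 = (k - 5)*(k^4 - 6*k^3 - 3*k^2 + 56*k - 48) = (k - 5)*(k - 4)*(k^3 - 2*k^2 - 11*k + 12) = (k - 5)*(k - 4)*(k + 3)*(k^2 - 5*k + 4) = (k - 5)*(k - 4)^2*(k + 3)*(k - 1)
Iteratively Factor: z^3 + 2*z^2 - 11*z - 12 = (z + 4)*(z^2 - 2*z - 3) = (z - 3)*(z + 4)*(z + 1)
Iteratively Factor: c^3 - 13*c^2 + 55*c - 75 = (c - 5)*(c^2 - 8*c + 15) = (c - 5)*(c - 3)*(c - 5)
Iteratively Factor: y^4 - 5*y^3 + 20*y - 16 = (y - 2)*(y^3 - 3*y^2 - 6*y + 8) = (y - 2)*(y - 1)*(y^2 - 2*y - 8) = (y - 4)*(y - 2)*(y - 1)*(y + 2)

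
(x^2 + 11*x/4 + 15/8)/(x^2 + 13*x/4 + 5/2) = (x + 3/2)/(x + 2)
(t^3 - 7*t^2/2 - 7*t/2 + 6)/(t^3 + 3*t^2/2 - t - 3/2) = (t - 4)/(t + 1)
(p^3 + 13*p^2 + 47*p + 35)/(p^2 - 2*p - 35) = (p^2 + 8*p + 7)/(p - 7)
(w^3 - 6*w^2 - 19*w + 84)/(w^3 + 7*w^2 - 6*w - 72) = (w - 7)/(w + 6)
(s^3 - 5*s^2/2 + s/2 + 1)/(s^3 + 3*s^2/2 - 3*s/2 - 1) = (s - 2)/(s + 2)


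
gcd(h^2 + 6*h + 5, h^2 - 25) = h + 5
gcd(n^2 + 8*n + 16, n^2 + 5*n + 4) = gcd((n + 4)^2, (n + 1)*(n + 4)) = n + 4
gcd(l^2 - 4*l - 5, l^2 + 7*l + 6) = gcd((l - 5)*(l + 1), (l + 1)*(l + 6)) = l + 1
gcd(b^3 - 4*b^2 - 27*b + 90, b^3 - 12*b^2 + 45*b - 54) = b^2 - 9*b + 18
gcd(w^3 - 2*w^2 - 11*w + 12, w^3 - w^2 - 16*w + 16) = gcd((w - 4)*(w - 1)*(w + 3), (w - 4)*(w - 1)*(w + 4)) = w^2 - 5*w + 4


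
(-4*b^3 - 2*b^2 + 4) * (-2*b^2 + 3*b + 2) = 8*b^5 - 8*b^4 - 14*b^3 - 12*b^2 + 12*b + 8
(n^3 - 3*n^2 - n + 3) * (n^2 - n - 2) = n^5 - 4*n^4 + 10*n^2 - n - 6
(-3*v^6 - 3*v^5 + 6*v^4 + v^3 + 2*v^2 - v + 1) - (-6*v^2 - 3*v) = -3*v^6 - 3*v^5 + 6*v^4 + v^3 + 8*v^2 + 2*v + 1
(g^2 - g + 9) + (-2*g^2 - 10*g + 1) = -g^2 - 11*g + 10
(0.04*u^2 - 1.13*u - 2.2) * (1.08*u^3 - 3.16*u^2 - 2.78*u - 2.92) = 0.0432*u^5 - 1.3468*u^4 + 1.0836*u^3 + 9.9766*u^2 + 9.4156*u + 6.424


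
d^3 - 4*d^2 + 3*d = d*(d - 3)*(d - 1)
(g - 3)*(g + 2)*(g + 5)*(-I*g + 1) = -I*g^4 + g^3 - 4*I*g^3 + 4*g^2 + 11*I*g^2 - 11*g + 30*I*g - 30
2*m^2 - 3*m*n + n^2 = (-2*m + n)*(-m + n)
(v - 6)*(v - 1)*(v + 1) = v^3 - 6*v^2 - v + 6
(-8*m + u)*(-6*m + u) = 48*m^2 - 14*m*u + u^2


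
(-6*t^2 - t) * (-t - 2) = 6*t^3 + 13*t^2 + 2*t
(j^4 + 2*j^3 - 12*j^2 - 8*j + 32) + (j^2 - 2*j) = j^4 + 2*j^3 - 11*j^2 - 10*j + 32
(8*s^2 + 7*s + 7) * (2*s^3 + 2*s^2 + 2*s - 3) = 16*s^5 + 30*s^4 + 44*s^3 + 4*s^2 - 7*s - 21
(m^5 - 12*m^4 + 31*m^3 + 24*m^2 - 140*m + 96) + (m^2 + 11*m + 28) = m^5 - 12*m^4 + 31*m^3 + 25*m^2 - 129*m + 124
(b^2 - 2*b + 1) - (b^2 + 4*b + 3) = -6*b - 2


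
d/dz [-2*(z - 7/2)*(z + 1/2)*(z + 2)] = -6*z^2 + 4*z + 31/2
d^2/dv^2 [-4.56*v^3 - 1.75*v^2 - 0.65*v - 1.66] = -27.36*v - 3.5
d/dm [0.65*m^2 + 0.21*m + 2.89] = 1.3*m + 0.21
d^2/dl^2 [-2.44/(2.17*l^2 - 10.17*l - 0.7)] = (-22.979432*l^2 + 107.696232*l + 2.44*(4.34*l - 10.17)*(8.68*l - 20.34) + 7.41272)/(-2.17*l^2 + 10.17*l + 0.7)^3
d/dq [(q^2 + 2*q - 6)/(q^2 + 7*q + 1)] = (5*q^2 + 14*q + 44)/(q^4 + 14*q^3 + 51*q^2 + 14*q + 1)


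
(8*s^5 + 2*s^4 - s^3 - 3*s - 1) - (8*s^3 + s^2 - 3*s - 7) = 8*s^5 + 2*s^4 - 9*s^3 - s^2 + 6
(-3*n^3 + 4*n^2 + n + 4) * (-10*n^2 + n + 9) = 30*n^5 - 43*n^4 - 33*n^3 - 3*n^2 + 13*n + 36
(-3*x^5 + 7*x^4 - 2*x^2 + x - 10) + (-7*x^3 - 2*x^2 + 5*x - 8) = -3*x^5 + 7*x^4 - 7*x^3 - 4*x^2 + 6*x - 18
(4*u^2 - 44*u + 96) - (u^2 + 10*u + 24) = 3*u^2 - 54*u + 72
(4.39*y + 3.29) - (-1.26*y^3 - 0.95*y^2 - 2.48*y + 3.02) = 1.26*y^3 + 0.95*y^2 + 6.87*y + 0.27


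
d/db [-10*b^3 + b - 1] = 1 - 30*b^2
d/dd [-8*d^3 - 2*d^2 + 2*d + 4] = -24*d^2 - 4*d + 2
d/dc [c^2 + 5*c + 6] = 2*c + 5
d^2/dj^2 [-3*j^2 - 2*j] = -6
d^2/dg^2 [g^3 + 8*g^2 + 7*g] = 6*g + 16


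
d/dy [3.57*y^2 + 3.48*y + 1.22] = 7.14*y + 3.48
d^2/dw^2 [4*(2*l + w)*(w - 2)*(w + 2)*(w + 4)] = 48*l*w + 64*l + 48*w^2 + 96*w - 32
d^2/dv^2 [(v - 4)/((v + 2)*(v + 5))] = 2*(v^3 - 12*v^2 - 114*v - 226)/(v^6 + 21*v^5 + 177*v^4 + 763*v^3 + 1770*v^2 + 2100*v + 1000)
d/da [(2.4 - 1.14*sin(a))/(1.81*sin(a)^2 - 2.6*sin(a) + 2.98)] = (2.0634*sin(a)^2 - 8.688*sin(a) + 2.8428)*cos(a)/(3.2761*sin(a)^4 - 9.412*sin(a)^3 + 17.5476*sin(a)^2 - 15.496*sin(a) + 8.8804)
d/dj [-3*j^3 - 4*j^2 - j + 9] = -9*j^2 - 8*j - 1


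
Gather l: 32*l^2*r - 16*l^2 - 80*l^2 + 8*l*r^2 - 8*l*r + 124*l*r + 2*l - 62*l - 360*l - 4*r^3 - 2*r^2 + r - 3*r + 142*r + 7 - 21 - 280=l^2*(32*r - 96) + l*(8*r^2 + 116*r - 420) - 4*r^3 - 2*r^2 + 140*r - 294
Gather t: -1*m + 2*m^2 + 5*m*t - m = 2*m^2 + 5*m*t - 2*m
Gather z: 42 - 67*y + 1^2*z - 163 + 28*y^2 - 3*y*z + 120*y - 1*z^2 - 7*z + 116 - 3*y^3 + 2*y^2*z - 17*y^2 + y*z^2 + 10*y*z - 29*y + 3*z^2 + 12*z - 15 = -3*y^3 + 11*y^2 + 24*y + z^2*(y + 2) + z*(2*y^2 + 7*y + 6) - 20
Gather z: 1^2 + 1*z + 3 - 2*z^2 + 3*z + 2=-2*z^2 + 4*z + 6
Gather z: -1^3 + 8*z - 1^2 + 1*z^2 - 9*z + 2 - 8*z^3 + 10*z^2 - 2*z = -8*z^3 + 11*z^2 - 3*z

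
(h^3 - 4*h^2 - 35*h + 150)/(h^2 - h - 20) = (h^2 + h - 30)/(h + 4)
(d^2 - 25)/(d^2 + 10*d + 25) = (d - 5)/(d + 5)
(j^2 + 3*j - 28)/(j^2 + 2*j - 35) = (j - 4)/(j - 5)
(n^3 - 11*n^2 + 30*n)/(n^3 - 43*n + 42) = n*(n - 5)/(n^2 + 6*n - 7)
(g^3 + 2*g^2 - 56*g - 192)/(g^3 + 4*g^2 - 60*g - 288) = (g + 4)/(g + 6)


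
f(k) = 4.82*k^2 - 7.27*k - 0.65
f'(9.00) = 79.49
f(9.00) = 324.34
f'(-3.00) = -36.19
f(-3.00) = 64.54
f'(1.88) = 10.85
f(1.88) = 2.72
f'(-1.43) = -21.06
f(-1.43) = 19.60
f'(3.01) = 21.75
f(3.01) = 21.14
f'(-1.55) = -22.21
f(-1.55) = 22.20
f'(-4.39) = -49.59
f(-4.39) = 124.16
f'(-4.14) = -47.18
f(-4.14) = 112.06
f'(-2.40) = -30.41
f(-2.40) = 44.56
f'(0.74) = -0.14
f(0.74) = -3.39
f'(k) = 9.64*k - 7.27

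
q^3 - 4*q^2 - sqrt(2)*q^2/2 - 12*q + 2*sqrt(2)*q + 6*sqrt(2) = (q - 6)*(q + 2)*(q - sqrt(2)/2)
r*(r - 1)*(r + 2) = r^3 + r^2 - 2*r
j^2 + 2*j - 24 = (j - 4)*(j + 6)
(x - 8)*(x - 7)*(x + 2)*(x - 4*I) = x^4 - 13*x^3 - 4*I*x^3 + 26*x^2 + 52*I*x^2 + 112*x - 104*I*x - 448*I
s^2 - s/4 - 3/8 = (s - 3/4)*(s + 1/2)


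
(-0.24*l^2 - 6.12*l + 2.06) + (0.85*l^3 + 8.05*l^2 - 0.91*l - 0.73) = 0.85*l^3 + 7.81*l^2 - 7.03*l + 1.33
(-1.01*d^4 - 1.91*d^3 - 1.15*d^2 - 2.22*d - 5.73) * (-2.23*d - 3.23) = 2.2523*d^5 + 7.5216*d^4 + 8.7338*d^3 + 8.6651*d^2 + 19.9485*d + 18.5079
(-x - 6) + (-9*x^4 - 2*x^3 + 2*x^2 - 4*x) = -9*x^4 - 2*x^3 + 2*x^2 - 5*x - 6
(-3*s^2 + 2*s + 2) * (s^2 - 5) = -3*s^4 + 2*s^3 + 17*s^2 - 10*s - 10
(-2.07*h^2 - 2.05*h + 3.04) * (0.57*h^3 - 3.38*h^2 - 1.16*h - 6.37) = -1.1799*h^5 + 5.8281*h^4 + 11.063*h^3 + 5.2887*h^2 + 9.5321*h - 19.3648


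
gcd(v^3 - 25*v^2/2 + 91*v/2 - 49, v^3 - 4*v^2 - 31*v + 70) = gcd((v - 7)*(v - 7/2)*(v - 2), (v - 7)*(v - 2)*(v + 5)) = v^2 - 9*v + 14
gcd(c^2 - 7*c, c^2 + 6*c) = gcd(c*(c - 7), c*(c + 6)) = c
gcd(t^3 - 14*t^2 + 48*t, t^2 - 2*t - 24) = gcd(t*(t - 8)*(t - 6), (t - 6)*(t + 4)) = t - 6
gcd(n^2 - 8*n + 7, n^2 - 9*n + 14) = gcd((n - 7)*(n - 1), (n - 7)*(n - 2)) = n - 7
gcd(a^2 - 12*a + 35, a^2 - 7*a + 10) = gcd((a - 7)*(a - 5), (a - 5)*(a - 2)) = a - 5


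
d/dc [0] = 0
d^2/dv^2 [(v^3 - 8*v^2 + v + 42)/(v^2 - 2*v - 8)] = -6/(v^3 - 12*v^2 + 48*v - 64)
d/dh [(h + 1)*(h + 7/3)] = 2*h + 10/3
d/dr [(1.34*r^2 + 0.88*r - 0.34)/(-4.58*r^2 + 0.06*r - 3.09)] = (4.1108*r^2 - 11.3956*r - 2.6988)/(20.9764*r^4 - 0.5496*r^3 + 28.308*r^2 - 0.3708*r + 9.5481)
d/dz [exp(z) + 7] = exp(z)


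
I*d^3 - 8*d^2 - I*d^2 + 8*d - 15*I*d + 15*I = (d + 3*I)*(d + 5*I)*(I*d - I)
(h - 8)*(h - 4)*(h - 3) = h^3 - 15*h^2 + 68*h - 96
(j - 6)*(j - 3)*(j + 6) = j^3 - 3*j^2 - 36*j + 108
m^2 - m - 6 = (m - 3)*(m + 2)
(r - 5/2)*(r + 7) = r^2 + 9*r/2 - 35/2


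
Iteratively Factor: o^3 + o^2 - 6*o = (o)*(o^2 + o - 6) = o*(o - 2)*(o + 3)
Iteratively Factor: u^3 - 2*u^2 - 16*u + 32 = (u - 4)*(u^2 + 2*u - 8) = (u - 4)*(u + 4)*(u - 2)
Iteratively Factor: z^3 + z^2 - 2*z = (z)*(z^2 + z - 2) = z*(z + 2)*(z - 1)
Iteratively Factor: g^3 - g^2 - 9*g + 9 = (g + 3)*(g^2 - 4*g + 3) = (g - 1)*(g + 3)*(g - 3)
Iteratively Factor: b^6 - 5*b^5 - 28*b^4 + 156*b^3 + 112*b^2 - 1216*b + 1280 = (b - 4)*(b^5 - b^4 - 32*b^3 + 28*b^2 + 224*b - 320) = (b - 4)*(b - 2)*(b^4 + b^3 - 30*b^2 - 32*b + 160) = (b - 4)*(b - 2)*(b + 4)*(b^3 - 3*b^2 - 18*b + 40) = (b - 5)*(b - 4)*(b - 2)*(b + 4)*(b^2 + 2*b - 8) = (b - 5)*(b - 4)*(b - 2)*(b + 4)^2*(b - 2)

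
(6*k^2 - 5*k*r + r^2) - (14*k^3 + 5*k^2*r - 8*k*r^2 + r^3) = -14*k^3 - 5*k^2*r + 6*k^2 + 8*k*r^2 - 5*k*r - r^3 + r^2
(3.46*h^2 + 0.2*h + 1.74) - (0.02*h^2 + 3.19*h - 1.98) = 3.44*h^2 - 2.99*h + 3.72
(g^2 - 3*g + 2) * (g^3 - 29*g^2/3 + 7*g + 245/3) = g^5 - 38*g^4/3 + 38*g^3 + 124*g^2/3 - 231*g + 490/3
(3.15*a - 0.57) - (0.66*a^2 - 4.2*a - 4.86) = -0.66*a^2 + 7.35*a + 4.29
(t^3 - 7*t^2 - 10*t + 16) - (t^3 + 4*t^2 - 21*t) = -11*t^2 + 11*t + 16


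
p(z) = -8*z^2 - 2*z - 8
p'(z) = -16*z - 2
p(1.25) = -23.00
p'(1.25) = -22.00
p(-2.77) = -63.84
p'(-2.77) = 42.32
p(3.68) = -123.70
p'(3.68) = -60.88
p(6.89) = -401.56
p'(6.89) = -112.24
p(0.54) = -11.41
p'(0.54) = -10.64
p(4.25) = -161.00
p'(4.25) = -70.00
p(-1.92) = -33.65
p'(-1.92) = 28.72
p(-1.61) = -25.52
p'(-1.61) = 23.76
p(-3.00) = -74.00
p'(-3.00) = 46.00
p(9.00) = -674.00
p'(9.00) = -146.00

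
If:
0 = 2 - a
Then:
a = 2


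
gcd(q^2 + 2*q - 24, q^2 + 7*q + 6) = q + 6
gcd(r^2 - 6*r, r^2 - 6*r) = r^2 - 6*r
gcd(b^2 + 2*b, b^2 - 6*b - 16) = b + 2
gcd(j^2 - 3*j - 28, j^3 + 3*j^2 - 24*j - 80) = j + 4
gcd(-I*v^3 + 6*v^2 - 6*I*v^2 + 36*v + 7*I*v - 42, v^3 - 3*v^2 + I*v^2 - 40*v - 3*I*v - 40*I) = 1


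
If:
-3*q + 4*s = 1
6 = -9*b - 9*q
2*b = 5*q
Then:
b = -10/21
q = -4/21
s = 3/28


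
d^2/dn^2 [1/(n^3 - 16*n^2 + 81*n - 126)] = 2*((16 - 3*n)*(n^3 - 16*n^2 + 81*n - 126) + (3*n^2 - 32*n + 81)^2)/(n^3 - 16*n^2 + 81*n - 126)^3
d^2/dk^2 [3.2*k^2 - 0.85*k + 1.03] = 6.40000000000000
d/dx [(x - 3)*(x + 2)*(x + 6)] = 3*x^2 + 10*x - 12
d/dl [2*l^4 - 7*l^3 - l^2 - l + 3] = 8*l^3 - 21*l^2 - 2*l - 1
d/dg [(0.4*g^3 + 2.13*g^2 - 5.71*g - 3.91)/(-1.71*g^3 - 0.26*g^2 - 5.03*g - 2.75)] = (3.5383*g^4 - 23.5522*g^3 - 35.5568*g^2 - 13.7482*g - 3.9648)/(2.9241*g^6 + 0.8892*g^5 + 17.2702*g^4 + 12.0206*g^3 + 26.7309*g^2 + 27.665*g + 7.5625)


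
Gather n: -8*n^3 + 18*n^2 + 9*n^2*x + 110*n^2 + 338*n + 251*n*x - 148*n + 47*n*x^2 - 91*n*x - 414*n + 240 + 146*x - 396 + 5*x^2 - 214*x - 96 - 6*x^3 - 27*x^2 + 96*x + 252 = -8*n^3 + n^2*(9*x + 128) + n*(47*x^2 + 160*x - 224) - 6*x^3 - 22*x^2 + 28*x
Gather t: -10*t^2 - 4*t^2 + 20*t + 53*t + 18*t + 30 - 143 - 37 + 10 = -14*t^2 + 91*t - 140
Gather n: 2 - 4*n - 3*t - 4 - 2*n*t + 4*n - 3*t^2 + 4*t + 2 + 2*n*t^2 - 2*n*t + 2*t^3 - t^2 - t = n*(2*t^2 - 4*t) + 2*t^3 - 4*t^2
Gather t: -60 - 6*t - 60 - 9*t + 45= -15*t - 75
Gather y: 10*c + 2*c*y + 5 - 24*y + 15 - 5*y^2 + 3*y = 10*c - 5*y^2 + y*(2*c - 21) + 20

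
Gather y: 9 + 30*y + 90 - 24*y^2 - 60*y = -24*y^2 - 30*y + 99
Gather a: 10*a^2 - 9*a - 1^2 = 10*a^2 - 9*a - 1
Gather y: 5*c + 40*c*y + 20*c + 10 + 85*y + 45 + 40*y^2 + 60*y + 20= 25*c + 40*y^2 + y*(40*c + 145) + 75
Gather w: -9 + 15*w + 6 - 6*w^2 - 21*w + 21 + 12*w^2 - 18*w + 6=6*w^2 - 24*w + 24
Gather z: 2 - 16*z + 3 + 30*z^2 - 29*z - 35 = 30*z^2 - 45*z - 30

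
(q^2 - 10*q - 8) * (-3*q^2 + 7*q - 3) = -3*q^4 + 37*q^3 - 49*q^2 - 26*q + 24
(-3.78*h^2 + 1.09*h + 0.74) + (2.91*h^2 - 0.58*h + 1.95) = -0.87*h^2 + 0.51*h + 2.69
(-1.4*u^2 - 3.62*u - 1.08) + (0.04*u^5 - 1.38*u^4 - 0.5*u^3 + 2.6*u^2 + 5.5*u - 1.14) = 0.04*u^5 - 1.38*u^4 - 0.5*u^3 + 1.2*u^2 + 1.88*u - 2.22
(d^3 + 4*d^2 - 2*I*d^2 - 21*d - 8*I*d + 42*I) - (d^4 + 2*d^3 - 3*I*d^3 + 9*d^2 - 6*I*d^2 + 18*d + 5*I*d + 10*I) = -d^4 - d^3 + 3*I*d^3 - 5*d^2 + 4*I*d^2 - 39*d - 13*I*d + 32*I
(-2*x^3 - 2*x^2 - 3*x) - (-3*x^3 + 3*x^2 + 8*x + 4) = x^3 - 5*x^2 - 11*x - 4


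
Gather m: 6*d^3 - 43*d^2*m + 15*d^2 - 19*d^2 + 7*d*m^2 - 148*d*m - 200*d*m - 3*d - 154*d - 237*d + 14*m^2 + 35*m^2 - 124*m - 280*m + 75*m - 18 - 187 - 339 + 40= 6*d^3 - 4*d^2 - 394*d + m^2*(7*d + 49) + m*(-43*d^2 - 348*d - 329) - 504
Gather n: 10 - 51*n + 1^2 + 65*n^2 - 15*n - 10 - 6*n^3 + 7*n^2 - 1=-6*n^3 + 72*n^2 - 66*n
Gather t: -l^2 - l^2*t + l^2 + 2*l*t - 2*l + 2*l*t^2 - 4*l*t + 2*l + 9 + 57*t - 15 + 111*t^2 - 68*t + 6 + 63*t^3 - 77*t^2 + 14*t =63*t^3 + t^2*(2*l + 34) + t*(-l^2 - 2*l + 3)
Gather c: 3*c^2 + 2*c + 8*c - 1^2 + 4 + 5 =3*c^2 + 10*c + 8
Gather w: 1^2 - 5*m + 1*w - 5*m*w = -5*m + w*(1 - 5*m) + 1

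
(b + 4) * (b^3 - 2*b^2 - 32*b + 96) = b^4 + 2*b^3 - 40*b^2 - 32*b + 384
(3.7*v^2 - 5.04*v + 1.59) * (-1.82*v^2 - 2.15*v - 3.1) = -6.734*v^4 + 1.2178*v^3 - 3.5278*v^2 + 12.2055*v - 4.929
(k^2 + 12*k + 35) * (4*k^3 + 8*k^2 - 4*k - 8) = 4*k^5 + 56*k^4 + 232*k^3 + 224*k^2 - 236*k - 280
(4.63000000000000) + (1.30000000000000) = 5.93000000000000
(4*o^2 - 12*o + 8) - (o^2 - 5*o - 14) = 3*o^2 - 7*o + 22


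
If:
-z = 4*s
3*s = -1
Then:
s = -1/3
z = 4/3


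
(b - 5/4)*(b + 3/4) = b^2 - b/2 - 15/16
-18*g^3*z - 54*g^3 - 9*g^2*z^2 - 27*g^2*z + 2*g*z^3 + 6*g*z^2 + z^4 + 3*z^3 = (-3*g + z)*(2*g + z)*(3*g + z)*(z + 3)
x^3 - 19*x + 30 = (x - 3)*(x - 2)*(x + 5)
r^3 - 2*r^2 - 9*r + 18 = (r - 3)*(r - 2)*(r + 3)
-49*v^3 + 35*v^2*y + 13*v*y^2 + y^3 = (-v + y)*(7*v + y)^2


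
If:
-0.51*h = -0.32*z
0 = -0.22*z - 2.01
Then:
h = -5.73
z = -9.14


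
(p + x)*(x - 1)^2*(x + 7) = p*x^3 + 5*p*x^2 - 13*p*x + 7*p + x^4 + 5*x^3 - 13*x^2 + 7*x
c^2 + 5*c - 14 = (c - 2)*(c + 7)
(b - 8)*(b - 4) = b^2 - 12*b + 32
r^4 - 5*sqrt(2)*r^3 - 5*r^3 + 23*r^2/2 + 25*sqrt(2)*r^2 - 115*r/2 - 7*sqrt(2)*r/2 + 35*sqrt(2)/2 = (r - 5)*(r - 7*sqrt(2)/2)*(r - sqrt(2))*(r - sqrt(2)/2)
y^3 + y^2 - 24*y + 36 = (y - 3)*(y - 2)*(y + 6)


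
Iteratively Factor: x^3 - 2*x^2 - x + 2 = (x - 1)*(x^2 - x - 2) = (x - 2)*(x - 1)*(x + 1)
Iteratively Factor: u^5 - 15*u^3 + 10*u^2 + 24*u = (u - 2)*(u^4 + 2*u^3 - 11*u^2 - 12*u) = (u - 2)*(u + 1)*(u^3 + u^2 - 12*u) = (u - 3)*(u - 2)*(u + 1)*(u^2 + 4*u) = (u - 3)*(u - 2)*(u + 1)*(u + 4)*(u)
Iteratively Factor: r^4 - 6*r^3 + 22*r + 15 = (r - 5)*(r^3 - r^2 - 5*r - 3) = (r - 5)*(r + 1)*(r^2 - 2*r - 3) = (r - 5)*(r - 3)*(r + 1)*(r + 1)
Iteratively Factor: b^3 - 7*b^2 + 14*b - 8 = (b - 1)*(b^2 - 6*b + 8) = (b - 4)*(b - 1)*(b - 2)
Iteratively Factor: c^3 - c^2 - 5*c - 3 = (c + 1)*(c^2 - 2*c - 3) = (c + 1)^2*(c - 3)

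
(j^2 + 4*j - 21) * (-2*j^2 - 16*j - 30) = -2*j^4 - 24*j^3 - 52*j^2 + 216*j + 630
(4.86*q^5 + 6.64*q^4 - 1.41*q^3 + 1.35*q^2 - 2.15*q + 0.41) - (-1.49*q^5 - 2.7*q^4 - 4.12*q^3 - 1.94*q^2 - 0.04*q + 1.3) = 6.35*q^5 + 9.34*q^4 + 2.71*q^3 + 3.29*q^2 - 2.11*q - 0.89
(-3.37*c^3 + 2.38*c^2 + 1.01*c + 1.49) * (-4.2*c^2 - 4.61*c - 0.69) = 14.154*c^5 + 5.5397*c^4 - 12.8885*c^3 - 12.5563*c^2 - 7.5658*c - 1.0281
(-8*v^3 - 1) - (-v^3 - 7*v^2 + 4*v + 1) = -7*v^3 + 7*v^2 - 4*v - 2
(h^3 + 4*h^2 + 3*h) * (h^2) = h^5 + 4*h^4 + 3*h^3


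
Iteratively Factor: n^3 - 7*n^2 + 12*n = (n - 3)*(n^2 - 4*n) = n*(n - 3)*(n - 4)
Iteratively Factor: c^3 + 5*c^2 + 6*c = (c + 3)*(c^2 + 2*c) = (c + 2)*(c + 3)*(c)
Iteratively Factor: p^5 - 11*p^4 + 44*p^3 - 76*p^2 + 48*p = (p - 2)*(p^4 - 9*p^3 + 26*p^2 - 24*p) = (p - 4)*(p - 2)*(p^3 - 5*p^2 + 6*p) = p*(p - 4)*(p - 2)*(p^2 - 5*p + 6) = p*(p - 4)*(p - 3)*(p - 2)*(p - 2)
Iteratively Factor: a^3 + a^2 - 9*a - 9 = (a - 3)*(a^2 + 4*a + 3) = (a - 3)*(a + 3)*(a + 1)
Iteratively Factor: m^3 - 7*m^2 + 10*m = (m - 2)*(m^2 - 5*m) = (m - 5)*(m - 2)*(m)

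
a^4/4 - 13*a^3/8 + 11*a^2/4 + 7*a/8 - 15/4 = (a/4 + 1/4)*(a - 3)*(a - 5/2)*(a - 2)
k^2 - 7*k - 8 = (k - 8)*(k + 1)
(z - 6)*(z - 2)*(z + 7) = z^3 - z^2 - 44*z + 84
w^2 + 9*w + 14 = (w + 2)*(w + 7)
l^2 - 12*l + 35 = (l - 7)*(l - 5)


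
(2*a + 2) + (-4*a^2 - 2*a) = 2 - 4*a^2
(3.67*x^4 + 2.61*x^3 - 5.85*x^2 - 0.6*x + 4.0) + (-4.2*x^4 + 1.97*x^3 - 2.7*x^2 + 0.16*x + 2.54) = -0.53*x^4 + 4.58*x^3 - 8.55*x^2 - 0.44*x + 6.54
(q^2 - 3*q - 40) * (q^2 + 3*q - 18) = q^4 - 67*q^2 - 66*q + 720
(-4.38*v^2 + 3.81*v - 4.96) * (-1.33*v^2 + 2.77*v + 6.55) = 5.8254*v^4 - 17.1999*v^3 - 11.5385*v^2 + 11.2163*v - 32.488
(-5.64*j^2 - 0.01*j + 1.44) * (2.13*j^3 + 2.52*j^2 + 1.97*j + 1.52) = -12.0132*j^5 - 14.2341*j^4 - 8.0688*j^3 - 4.9637*j^2 + 2.8216*j + 2.1888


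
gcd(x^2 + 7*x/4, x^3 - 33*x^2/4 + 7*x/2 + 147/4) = x + 7/4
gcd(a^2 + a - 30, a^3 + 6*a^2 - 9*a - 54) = a + 6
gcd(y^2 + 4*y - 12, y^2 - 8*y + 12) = y - 2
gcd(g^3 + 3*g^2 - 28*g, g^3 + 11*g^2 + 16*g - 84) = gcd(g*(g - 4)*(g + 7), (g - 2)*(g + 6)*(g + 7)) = g + 7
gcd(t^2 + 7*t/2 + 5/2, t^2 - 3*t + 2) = 1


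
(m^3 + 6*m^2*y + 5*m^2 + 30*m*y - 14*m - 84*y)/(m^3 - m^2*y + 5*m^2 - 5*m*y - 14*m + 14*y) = (-m - 6*y)/(-m + y)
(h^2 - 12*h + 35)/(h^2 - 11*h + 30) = (h - 7)/(h - 6)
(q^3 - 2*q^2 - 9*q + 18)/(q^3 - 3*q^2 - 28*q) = (-q^3 + 2*q^2 + 9*q - 18)/(q*(-q^2 + 3*q + 28))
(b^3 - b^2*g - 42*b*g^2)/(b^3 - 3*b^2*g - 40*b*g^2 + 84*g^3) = b/(b - 2*g)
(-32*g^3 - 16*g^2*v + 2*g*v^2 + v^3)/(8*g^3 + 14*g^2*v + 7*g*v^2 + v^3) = (-4*g + v)/(g + v)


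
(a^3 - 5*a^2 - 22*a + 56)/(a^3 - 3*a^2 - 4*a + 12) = (a^2 - 3*a - 28)/(a^2 - a - 6)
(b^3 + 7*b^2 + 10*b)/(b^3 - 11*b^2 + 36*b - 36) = b*(b^2 + 7*b + 10)/(b^3 - 11*b^2 + 36*b - 36)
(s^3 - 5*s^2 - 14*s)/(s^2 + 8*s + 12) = s*(s - 7)/(s + 6)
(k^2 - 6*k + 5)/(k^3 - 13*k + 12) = (k - 5)/(k^2 + k - 12)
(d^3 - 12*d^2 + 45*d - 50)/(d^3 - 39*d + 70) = (d - 5)/(d + 7)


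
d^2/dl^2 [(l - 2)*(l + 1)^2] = 6*l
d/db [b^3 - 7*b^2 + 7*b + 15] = 3*b^2 - 14*b + 7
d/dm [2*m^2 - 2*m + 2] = 4*m - 2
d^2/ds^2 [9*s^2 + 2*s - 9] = 18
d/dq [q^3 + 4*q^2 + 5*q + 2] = 3*q^2 + 8*q + 5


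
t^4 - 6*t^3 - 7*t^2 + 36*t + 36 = (t - 6)*(t - 3)*(t + 1)*(t + 2)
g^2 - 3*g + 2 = (g - 2)*(g - 1)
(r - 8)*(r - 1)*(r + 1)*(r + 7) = r^4 - r^3 - 57*r^2 + r + 56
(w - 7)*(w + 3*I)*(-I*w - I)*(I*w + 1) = w^4 - 6*w^3 + 2*I*w^3 - 4*w^2 - 12*I*w^2 - 18*w - 14*I*w - 21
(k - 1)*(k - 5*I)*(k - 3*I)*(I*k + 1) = I*k^4 + 9*k^3 - I*k^3 - 9*k^2 - 23*I*k^2 - 15*k + 23*I*k + 15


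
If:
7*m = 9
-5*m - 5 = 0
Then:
No Solution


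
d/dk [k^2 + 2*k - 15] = 2*k + 2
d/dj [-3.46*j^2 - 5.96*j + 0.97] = -6.92*j - 5.96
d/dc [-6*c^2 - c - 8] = -12*c - 1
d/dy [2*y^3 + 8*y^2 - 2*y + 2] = 6*y^2 + 16*y - 2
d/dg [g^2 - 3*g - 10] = 2*g - 3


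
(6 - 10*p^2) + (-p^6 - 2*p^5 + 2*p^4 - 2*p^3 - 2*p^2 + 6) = -p^6 - 2*p^5 + 2*p^4 - 2*p^3 - 12*p^2 + 12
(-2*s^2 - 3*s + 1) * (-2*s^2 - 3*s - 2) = 4*s^4 + 12*s^3 + 11*s^2 + 3*s - 2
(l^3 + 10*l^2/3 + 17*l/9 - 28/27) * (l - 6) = l^4 - 8*l^3/3 - 163*l^2/9 - 334*l/27 + 56/9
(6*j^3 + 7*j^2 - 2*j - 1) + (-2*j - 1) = 6*j^3 + 7*j^2 - 4*j - 2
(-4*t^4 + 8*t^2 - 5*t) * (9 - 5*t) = 20*t^5 - 36*t^4 - 40*t^3 + 97*t^2 - 45*t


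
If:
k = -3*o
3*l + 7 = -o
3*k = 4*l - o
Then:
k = -21/5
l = -14/5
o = 7/5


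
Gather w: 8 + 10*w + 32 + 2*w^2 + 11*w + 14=2*w^2 + 21*w + 54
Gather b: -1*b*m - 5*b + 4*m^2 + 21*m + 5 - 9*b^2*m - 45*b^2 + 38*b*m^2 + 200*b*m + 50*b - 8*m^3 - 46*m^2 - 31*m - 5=b^2*(-9*m - 45) + b*(38*m^2 + 199*m + 45) - 8*m^3 - 42*m^2 - 10*m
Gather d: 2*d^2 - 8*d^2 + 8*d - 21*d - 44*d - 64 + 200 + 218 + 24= -6*d^2 - 57*d + 378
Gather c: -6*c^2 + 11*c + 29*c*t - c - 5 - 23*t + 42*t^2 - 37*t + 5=-6*c^2 + c*(29*t + 10) + 42*t^2 - 60*t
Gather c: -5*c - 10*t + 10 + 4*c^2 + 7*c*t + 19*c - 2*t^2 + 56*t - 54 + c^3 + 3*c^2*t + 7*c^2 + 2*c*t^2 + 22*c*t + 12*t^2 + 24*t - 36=c^3 + c^2*(3*t + 11) + c*(2*t^2 + 29*t + 14) + 10*t^2 + 70*t - 80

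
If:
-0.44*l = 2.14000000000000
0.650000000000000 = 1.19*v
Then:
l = -4.86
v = 0.55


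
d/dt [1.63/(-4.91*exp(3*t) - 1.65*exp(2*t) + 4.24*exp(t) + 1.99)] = (24.0099*exp(2*t) + 5.379*exp(t) - 6.9112)*exp(t)/(4.91*exp(3*t) + 1.65*exp(2*t) - 4.24*exp(t) - 1.99)^2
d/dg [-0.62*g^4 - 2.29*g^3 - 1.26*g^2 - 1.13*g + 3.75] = -2.48*g^3 - 6.87*g^2 - 2.52*g - 1.13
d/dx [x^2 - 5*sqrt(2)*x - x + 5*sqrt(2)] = 2*x - 5*sqrt(2) - 1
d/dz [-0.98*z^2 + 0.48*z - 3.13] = 0.48 - 1.96*z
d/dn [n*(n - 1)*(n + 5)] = 3*n^2 + 8*n - 5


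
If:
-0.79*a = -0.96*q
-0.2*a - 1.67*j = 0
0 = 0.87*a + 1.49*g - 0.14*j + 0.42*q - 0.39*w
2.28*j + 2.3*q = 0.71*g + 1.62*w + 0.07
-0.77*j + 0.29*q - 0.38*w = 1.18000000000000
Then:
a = -8.73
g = 4.42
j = 1.05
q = -7.18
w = -10.70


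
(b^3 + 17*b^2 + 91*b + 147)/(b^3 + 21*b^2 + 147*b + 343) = (b + 3)/(b + 7)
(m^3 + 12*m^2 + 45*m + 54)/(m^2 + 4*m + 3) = (m^2 + 9*m + 18)/(m + 1)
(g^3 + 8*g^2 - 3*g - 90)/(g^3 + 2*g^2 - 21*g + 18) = (g + 5)/(g - 1)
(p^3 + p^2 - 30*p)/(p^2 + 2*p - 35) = p*(p + 6)/(p + 7)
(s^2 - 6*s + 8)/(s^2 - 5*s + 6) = (s - 4)/(s - 3)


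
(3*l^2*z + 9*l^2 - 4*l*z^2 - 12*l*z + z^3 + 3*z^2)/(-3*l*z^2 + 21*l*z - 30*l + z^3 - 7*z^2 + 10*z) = (-l*z - 3*l + z^2 + 3*z)/(z^2 - 7*z + 10)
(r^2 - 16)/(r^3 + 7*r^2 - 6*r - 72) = (r - 4)/(r^2 + 3*r - 18)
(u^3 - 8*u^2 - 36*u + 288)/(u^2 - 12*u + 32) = (u^2 - 36)/(u - 4)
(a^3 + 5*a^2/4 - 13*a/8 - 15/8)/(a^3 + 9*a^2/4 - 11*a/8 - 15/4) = (a + 1)/(a + 2)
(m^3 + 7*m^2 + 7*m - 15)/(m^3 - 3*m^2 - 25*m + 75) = (m^2 + 2*m - 3)/(m^2 - 8*m + 15)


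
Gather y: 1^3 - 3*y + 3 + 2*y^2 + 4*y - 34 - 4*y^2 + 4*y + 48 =-2*y^2 + 5*y + 18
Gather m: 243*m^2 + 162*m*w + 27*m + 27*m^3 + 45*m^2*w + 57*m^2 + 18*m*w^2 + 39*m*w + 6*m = 27*m^3 + m^2*(45*w + 300) + m*(18*w^2 + 201*w + 33)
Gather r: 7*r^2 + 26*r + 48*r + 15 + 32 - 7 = 7*r^2 + 74*r + 40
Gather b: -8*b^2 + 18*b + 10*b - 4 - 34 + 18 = -8*b^2 + 28*b - 20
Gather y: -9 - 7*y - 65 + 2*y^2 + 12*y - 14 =2*y^2 + 5*y - 88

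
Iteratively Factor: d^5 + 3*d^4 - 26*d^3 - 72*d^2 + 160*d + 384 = (d + 2)*(d^4 + d^3 - 28*d^2 - 16*d + 192) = (d - 3)*(d + 2)*(d^3 + 4*d^2 - 16*d - 64) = (d - 3)*(d + 2)*(d + 4)*(d^2 - 16) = (d - 4)*(d - 3)*(d + 2)*(d + 4)*(d + 4)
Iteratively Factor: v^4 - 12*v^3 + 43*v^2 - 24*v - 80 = (v + 1)*(v^3 - 13*v^2 + 56*v - 80) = (v - 4)*(v + 1)*(v^2 - 9*v + 20) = (v - 5)*(v - 4)*(v + 1)*(v - 4)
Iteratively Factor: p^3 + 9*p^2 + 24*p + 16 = (p + 4)*(p^2 + 5*p + 4) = (p + 1)*(p + 4)*(p + 4)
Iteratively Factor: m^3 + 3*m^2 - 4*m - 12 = (m - 2)*(m^2 + 5*m + 6) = (m - 2)*(m + 3)*(m + 2)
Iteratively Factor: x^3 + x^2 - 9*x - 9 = (x + 3)*(x^2 - 2*x - 3) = (x + 1)*(x + 3)*(x - 3)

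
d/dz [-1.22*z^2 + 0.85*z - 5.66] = 0.85 - 2.44*z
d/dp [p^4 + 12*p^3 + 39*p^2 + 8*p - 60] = 4*p^3 + 36*p^2 + 78*p + 8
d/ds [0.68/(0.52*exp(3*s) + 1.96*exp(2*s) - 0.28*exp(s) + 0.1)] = (-1.0608*exp(2*s) - 2.6656*exp(s) + 0.1904)*exp(s)/(0.52*exp(3*s) + 1.96*exp(2*s) - 0.28*exp(s) + 0.1)^2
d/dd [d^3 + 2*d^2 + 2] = d*(3*d + 4)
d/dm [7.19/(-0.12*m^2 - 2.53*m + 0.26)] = (1.7256*m + 18.1907)/(0.12*m^2 + 2.53*m - 0.26)^2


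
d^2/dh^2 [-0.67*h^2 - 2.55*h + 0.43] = -1.34000000000000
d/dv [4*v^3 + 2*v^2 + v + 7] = 12*v^2 + 4*v + 1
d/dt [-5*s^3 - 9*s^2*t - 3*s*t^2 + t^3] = -9*s^2 - 6*s*t + 3*t^2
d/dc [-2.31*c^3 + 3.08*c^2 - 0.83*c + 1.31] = -6.93*c^2 + 6.16*c - 0.83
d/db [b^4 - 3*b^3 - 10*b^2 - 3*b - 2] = 4*b^3 - 9*b^2 - 20*b - 3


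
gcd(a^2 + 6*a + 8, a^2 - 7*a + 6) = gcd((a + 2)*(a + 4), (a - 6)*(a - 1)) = 1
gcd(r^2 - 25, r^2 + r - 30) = r - 5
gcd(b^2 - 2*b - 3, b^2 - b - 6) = b - 3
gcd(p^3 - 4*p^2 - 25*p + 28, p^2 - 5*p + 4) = p - 1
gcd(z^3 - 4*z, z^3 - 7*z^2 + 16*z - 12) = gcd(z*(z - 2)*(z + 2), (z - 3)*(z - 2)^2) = z - 2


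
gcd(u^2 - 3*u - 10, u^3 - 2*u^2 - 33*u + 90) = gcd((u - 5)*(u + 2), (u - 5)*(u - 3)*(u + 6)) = u - 5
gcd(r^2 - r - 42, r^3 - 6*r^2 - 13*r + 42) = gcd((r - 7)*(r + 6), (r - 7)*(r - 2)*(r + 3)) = r - 7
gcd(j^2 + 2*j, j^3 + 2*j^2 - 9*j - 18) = j + 2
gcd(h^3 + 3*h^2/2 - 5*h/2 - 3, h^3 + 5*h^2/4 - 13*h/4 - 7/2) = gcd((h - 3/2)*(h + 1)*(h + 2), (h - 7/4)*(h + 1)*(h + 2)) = h^2 + 3*h + 2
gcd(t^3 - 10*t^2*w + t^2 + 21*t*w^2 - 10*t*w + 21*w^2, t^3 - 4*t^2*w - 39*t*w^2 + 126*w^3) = t^2 - 10*t*w + 21*w^2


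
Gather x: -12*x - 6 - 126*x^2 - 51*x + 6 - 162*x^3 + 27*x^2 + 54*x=-162*x^3 - 99*x^2 - 9*x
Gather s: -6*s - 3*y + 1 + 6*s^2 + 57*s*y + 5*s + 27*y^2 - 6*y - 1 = 6*s^2 + s*(57*y - 1) + 27*y^2 - 9*y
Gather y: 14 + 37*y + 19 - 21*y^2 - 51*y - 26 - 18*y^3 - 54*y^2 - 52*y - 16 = -18*y^3 - 75*y^2 - 66*y - 9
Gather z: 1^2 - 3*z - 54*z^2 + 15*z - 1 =-54*z^2 + 12*z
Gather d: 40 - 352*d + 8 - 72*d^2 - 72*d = -72*d^2 - 424*d + 48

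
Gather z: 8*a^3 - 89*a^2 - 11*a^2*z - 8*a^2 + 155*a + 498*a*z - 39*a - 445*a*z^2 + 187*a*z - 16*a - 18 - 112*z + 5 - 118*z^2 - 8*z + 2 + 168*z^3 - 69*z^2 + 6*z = 8*a^3 - 97*a^2 + 100*a + 168*z^3 + z^2*(-445*a - 187) + z*(-11*a^2 + 685*a - 114) - 11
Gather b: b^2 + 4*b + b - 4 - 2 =b^2 + 5*b - 6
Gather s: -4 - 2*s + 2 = -2*s - 2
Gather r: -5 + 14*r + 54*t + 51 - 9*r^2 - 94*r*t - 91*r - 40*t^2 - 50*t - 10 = -9*r^2 + r*(-94*t - 77) - 40*t^2 + 4*t + 36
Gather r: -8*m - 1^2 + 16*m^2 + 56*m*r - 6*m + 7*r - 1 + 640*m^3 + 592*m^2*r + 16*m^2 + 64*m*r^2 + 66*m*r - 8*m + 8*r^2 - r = 640*m^3 + 32*m^2 - 22*m + r^2*(64*m + 8) + r*(592*m^2 + 122*m + 6) - 2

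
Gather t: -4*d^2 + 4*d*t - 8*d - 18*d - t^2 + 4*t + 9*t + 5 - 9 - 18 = -4*d^2 - 26*d - t^2 + t*(4*d + 13) - 22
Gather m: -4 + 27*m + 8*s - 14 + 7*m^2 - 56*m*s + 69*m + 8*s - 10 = 7*m^2 + m*(96 - 56*s) + 16*s - 28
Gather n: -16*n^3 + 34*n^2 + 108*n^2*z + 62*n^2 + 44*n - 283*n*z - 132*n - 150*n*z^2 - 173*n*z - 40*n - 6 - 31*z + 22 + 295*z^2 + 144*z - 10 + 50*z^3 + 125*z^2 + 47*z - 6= -16*n^3 + n^2*(108*z + 96) + n*(-150*z^2 - 456*z - 128) + 50*z^3 + 420*z^2 + 160*z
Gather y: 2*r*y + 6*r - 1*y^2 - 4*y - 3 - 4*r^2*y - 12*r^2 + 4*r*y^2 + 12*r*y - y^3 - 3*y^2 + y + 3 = -12*r^2 + 6*r - y^3 + y^2*(4*r - 4) + y*(-4*r^2 + 14*r - 3)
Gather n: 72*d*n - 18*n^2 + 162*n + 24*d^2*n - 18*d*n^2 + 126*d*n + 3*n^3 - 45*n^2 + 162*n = 3*n^3 + n^2*(-18*d - 63) + n*(24*d^2 + 198*d + 324)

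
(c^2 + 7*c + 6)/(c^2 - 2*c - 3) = (c + 6)/(c - 3)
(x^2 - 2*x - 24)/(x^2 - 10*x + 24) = (x + 4)/(x - 4)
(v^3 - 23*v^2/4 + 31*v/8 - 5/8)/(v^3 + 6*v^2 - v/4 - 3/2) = (4*v^2 - 21*v + 5)/(2*(2*v^2 + 13*v + 6))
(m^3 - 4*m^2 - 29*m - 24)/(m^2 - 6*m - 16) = (m^2 + 4*m + 3)/(m + 2)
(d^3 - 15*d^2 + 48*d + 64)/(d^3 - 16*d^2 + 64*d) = (d + 1)/d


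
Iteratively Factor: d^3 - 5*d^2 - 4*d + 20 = (d - 5)*(d^2 - 4) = (d - 5)*(d + 2)*(d - 2)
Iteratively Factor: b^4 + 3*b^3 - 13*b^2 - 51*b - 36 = (b + 3)*(b^3 - 13*b - 12) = (b + 1)*(b + 3)*(b^2 - b - 12) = (b + 1)*(b + 3)^2*(b - 4)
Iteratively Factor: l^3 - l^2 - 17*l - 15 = (l + 1)*(l^2 - 2*l - 15) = (l + 1)*(l + 3)*(l - 5)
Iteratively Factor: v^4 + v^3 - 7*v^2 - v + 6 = (v + 3)*(v^3 - 2*v^2 - v + 2) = (v - 1)*(v + 3)*(v^2 - v - 2) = (v - 1)*(v + 1)*(v + 3)*(v - 2)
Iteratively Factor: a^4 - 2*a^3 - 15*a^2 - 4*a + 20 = (a + 2)*(a^3 - 4*a^2 - 7*a + 10) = (a - 5)*(a + 2)*(a^2 + a - 2) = (a - 5)*(a + 2)^2*(a - 1)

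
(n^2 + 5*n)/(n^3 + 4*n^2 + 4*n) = (n + 5)/(n^2 + 4*n + 4)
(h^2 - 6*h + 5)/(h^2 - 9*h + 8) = (h - 5)/(h - 8)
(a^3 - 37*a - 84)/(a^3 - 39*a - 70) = (-a^3 + 37*a + 84)/(-a^3 + 39*a + 70)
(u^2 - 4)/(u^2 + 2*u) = (u - 2)/u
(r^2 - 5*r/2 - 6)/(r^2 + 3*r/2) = (r - 4)/r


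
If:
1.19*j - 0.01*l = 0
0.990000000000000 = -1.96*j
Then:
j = -0.51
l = -60.11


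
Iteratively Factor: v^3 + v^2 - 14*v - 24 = (v + 3)*(v^2 - 2*v - 8) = (v + 2)*(v + 3)*(v - 4)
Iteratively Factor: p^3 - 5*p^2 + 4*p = (p - 4)*(p^2 - p) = (p - 4)*(p - 1)*(p)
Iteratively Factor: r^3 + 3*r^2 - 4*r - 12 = (r - 2)*(r^2 + 5*r + 6) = (r - 2)*(r + 2)*(r + 3)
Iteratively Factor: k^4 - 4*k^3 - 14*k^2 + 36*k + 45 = (k - 3)*(k^3 - k^2 - 17*k - 15) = (k - 3)*(k + 1)*(k^2 - 2*k - 15) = (k - 3)*(k + 1)*(k + 3)*(k - 5)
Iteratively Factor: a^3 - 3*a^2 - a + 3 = (a + 1)*(a^2 - 4*a + 3) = (a - 3)*(a + 1)*(a - 1)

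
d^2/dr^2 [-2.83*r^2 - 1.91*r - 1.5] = -5.66000000000000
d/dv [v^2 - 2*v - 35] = 2*v - 2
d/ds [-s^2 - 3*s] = -2*s - 3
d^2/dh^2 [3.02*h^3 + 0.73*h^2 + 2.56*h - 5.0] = 18.12*h + 1.46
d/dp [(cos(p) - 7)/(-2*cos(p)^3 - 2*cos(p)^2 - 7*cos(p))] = (25*cos(p) + 20*cos(2*p) - cos(3*p) + 69)*sin(p)/((2*cos(p) + cos(2*p) + 8)^2*cos(p)^2)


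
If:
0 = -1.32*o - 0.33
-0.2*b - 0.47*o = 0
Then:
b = 0.59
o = -0.25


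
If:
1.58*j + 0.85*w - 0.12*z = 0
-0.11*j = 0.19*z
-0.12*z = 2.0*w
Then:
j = 0.00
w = 0.00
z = 0.00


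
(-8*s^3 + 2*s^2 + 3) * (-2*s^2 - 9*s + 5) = 16*s^5 + 68*s^4 - 58*s^3 + 4*s^2 - 27*s + 15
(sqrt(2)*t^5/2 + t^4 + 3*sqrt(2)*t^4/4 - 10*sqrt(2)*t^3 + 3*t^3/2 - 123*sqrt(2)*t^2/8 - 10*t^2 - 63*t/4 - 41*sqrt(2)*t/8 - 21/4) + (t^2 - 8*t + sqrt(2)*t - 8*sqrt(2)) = sqrt(2)*t^5/2 + t^4 + 3*sqrt(2)*t^4/4 - 10*sqrt(2)*t^3 + 3*t^3/2 - 123*sqrt(2)*t^2/8 - 9*t^2 - 95*t/4 - 33*sqrt(2)*t/8 - 8*sqrt(2) - 21/4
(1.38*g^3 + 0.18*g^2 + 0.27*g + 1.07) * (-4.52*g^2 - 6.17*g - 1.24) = -6.2376*g^5 - 9.3282*g^4 - 4.0422*g^3 - 6.7255*g^2 - 6.9367*g - 1.3268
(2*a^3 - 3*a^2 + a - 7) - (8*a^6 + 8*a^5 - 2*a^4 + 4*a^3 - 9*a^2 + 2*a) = -8*a^6 - 8*a^5 + 2*a^4 - 2*a^3 + 6*a^2 - a - 7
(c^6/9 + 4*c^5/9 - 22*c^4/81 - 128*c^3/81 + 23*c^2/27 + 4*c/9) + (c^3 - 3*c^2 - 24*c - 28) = c^6/9 + 4*c^5/9 - 22*c^4/81 - 47*c^3/81 - 58*c^2/27 - 212*c/9 - 28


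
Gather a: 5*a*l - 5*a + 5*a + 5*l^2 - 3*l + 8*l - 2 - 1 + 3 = 5*a*l + 5*l^2 + 5*l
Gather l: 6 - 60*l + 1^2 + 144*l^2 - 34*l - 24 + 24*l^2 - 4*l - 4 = 168*l^2 - 98*l - 21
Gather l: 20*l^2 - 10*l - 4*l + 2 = 20*l^2 - 14*l + 2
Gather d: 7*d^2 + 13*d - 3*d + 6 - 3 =7*d^2 + 10*d + 3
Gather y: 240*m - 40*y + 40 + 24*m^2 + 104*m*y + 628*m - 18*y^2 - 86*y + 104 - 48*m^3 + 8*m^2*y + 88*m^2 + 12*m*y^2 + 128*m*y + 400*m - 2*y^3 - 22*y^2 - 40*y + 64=-48*m^3 + 112*m^2 + 1268*m - 2*y^3 + y^2*(12*m - 40) + y*(8*m^2 + 232*m - 166) + 208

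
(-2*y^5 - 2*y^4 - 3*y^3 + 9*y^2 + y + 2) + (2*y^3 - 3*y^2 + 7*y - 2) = -2*y^5 - 2*y^4 - y^3 + 6*y^2 + 8*y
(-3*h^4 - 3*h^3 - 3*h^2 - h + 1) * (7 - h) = 3*h^5 - 18*h^4 - 18*h^3 - 20*h^2 - 8*h + 7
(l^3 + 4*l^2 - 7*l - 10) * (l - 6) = l^4 - 2*l^3 - 31*l^2 + 32*l + 60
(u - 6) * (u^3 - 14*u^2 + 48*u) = u^4 - 20*u^3 + 132*u^2 - 288*u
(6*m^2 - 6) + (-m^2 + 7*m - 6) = 5*m^2 + 7*m - 12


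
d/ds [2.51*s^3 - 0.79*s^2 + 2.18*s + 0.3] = 7.53*s^2 - 1.58*s + 2.18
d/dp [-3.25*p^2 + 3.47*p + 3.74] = 3.47 - 6.5*p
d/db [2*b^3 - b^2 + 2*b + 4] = 6*b^2 - 2*b + 2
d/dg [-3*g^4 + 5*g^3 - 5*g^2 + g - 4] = -12*g^3 + 15*g^2 - 10*g + 1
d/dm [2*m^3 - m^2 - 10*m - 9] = 6*m^2 - 2*m - 10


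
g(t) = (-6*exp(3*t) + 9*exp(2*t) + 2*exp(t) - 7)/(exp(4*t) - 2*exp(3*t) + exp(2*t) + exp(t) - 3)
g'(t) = (-18*exp(3*t) + 18*exp(2*t) + 2*exp(t))/(exp(4*t) - 2*exp(3*t) + exp(2*t) + exp(t) - 3) + (-6*exp(3*t) + 9*exp(2*t) + 2*exp(t) - 7)*(-4*exp(4*t) + 6*exp(3*t) - 2*exp(2*t) - exp(t))/(exp(4*t) - 2*exp(3*t) + exp(2*t) + exp(t) - 3)^2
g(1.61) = -1.30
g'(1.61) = 1.38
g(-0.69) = 1.84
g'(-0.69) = -0.96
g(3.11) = -0.27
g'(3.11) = 0.28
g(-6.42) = 2.33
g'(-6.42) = 0.00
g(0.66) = -5.85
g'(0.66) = 31.55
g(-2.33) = 2.32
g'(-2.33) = -0.03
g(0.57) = -13.84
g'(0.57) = 250.02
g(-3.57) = 2.33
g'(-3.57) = -0.00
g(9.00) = 0.00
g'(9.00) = 0.00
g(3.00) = -0.31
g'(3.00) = 0.31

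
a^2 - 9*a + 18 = (a - 6)*(a - 3)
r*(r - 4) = r^2 - 4*r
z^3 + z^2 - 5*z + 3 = (z - 1)^2*(z + 3)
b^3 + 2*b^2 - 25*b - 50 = (b - 5)*(b + 2)*(b + 5)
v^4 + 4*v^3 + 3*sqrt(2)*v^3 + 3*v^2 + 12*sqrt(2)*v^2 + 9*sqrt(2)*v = v*(v + 1)*(v + 3)*(v + 3*sqrt(2))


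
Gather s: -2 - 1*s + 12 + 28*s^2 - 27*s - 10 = 28*s^2 - 28*s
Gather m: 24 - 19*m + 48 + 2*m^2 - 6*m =2*m^2 - 25*m + 72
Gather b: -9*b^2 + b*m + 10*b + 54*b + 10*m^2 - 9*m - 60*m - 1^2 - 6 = -9*b^2 + b*(m + 64) + 10*m^2 - 69*m - 7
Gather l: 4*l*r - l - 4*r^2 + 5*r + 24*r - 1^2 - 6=l*(4*r - 1) - 4*r^2 + 29*r - 7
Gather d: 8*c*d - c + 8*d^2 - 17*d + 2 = -c + 8*d^2 + d*(8*c - 17) + 2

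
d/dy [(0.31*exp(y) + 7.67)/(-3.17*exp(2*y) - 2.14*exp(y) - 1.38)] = (0.9827*exp(2*y) + 48.6278*exp(y) + 15.986)*exp(y)/(10.0489*exp(4*y) + 13.5676*exp(3*y) + 13.3288*exp(2*y) + 5.9064*exp(y) + 1.9044)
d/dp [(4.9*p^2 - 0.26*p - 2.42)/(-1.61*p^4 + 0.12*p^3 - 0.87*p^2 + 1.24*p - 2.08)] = (15.778*p^5 - 1.8438*p^4 - 15.5224*p^3 + 6.721*p^2 - 24.5948*p + 3.5416)/(2.5921*p^8 - 0.3864*p^7 + 2.8158*p^6 - 4.2016*p^5 + 7.7521*p^4 - 2.6568*p^3 + 5.1568*p^2 - 5.1584*p + 4.3264)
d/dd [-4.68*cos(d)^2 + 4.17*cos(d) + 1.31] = (9.36*cos(d) - 4.17)*sin(d)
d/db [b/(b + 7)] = 7/(b + 7)^2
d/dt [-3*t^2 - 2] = -6*t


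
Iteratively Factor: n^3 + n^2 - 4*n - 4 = (n + 2)*(n^2 - n - 2) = (n - 2)*(n + 2)*(n + 1)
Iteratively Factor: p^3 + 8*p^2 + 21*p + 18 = (p + 3)*(p^2 + 5*p + 6) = (p + 2)*(p + 3)*(p + 3)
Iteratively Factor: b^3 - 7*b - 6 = (b - 3)*(b^2 + 3*b + 2) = (b - 3)*(b + 2)*(b + 1)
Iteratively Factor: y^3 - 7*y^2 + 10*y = (y)*(y^2 - 7*y + 10) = y*(y - 5)*(y - 2)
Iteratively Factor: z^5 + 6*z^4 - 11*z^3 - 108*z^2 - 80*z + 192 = (z - 1)*(z^4 + 7*z^3 - 4*z^2 - 112*z - 192) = (z - 1)*(z + 4)*(z^3 + 3*z^2 - 16*z - 48) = (z - 4)*(z - 1)*(z + 4)*(z^2 + 7*z + 12) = (z - 4)*(z - 1)*(z + 4)^2*(z + 3)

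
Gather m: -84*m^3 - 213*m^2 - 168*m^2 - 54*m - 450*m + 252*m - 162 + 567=-84*m^3 - 381*m^2 - 252*m + 405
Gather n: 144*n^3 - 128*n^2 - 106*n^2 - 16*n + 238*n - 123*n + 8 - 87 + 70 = 144*n^3 - 234*n^2 + 99*n - 9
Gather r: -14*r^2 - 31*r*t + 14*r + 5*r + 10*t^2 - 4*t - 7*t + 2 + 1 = -14*r^2 + r*(19 - 31*t) + 10*t^2 - 11*t + 3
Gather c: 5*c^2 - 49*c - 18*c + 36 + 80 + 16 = 5*c^2 - 67*c + 132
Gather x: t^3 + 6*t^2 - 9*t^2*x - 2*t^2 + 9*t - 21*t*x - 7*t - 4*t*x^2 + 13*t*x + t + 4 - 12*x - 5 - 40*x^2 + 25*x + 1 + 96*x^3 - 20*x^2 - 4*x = t^3 + 4*t^2 + 3*t + 96*x^3 + x^2*(-4*t - 60) + x*(-9*t^2 - 8*t + 9)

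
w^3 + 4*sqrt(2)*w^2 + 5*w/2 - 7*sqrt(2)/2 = (w - sqrt(2)/2)*(w + sqrt(2))*(w + 7*sqrt(2)/2)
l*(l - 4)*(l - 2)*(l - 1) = l^4 - 7*l^3 + 14*l^2 - 8*l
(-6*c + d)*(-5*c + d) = 30*c^2 - 11*c*d + d^2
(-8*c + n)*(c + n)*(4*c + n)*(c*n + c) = -32*c^4*n - 32*c^4 - 36*c^3*n^2 - 36*c^3*n - 3*c^2*n^3 - 3*c^2*n^2 + c*n^4 + c*n^3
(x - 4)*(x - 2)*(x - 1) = x^3 - 7*x^2 + 14*x - 8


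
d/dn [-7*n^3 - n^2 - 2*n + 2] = -21*n^2 - 2*n - 2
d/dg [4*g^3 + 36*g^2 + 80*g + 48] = 12*g^2 + 72*g + 80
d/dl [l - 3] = 1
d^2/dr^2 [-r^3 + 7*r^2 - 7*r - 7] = 14 - 6*r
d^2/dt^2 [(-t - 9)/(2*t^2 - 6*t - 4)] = (3*(t + 2)*(-t^2 + 3*t + 2) + (t + 9)*(2*t - 3)^2)/(-t^2 + 3*t + 2)^3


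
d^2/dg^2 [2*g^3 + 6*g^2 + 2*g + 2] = 12*g + 12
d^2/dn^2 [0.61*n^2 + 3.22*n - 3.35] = 1.22000000000000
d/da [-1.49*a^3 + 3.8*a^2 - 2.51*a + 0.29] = -4.47*a^2 + 7.6*a - 2.51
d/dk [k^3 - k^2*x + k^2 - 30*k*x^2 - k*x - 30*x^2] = 3*k^2 - 2*k*x + 2*k - 30*x^2 - x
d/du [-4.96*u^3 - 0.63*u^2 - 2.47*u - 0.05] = -14.88*u^2 - 1.26*u - 2.47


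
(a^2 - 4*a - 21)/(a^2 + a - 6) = (a - 7)/(a - 2)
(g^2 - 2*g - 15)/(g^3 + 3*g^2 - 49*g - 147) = (g - 5)/(g^2 - 49)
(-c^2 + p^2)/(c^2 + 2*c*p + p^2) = (-c + p)/(c + p)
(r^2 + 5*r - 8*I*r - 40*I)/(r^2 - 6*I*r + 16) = (r + 5)/(r + 2*I)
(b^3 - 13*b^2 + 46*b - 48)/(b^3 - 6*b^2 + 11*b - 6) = (b - 8)/(b - 1)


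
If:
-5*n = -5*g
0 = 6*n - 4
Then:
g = 2/3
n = 2/3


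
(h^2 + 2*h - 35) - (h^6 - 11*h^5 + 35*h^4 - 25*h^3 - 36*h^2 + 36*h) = -h^6 + 11*h^5 - 35*h^4 + 25*h^3 + 37*h^2 - 34*h - 35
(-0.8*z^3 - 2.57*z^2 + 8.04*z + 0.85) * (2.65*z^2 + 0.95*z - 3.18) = -2.12*z^5 - 7.5705*z^4 + 21.4085*z^3 + 18.0631*z^2 - 24.7597*z - 2.703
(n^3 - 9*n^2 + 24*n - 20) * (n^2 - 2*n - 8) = n^5 - 11*n^4 + 34*n^3 + 4*n^2 - 152*n + 160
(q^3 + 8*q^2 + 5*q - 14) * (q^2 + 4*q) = q^5 + 12*q^4 + 37*q^3 + 6*q^2 - 56*q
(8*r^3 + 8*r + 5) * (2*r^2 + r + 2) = 16*r^5 + 8*r^4 + 32*r^3 + 18*r^2 + 21*r + 10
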